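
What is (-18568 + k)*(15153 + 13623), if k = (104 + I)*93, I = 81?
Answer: -39221688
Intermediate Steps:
k = 17205 (k = (104 + 81)*93 = 185*93 = 17205)
(-18568 + k)*(15153 + 13623) = (-18568 + 17205)*(15153 + 13623) = -1363*28776 = -39221688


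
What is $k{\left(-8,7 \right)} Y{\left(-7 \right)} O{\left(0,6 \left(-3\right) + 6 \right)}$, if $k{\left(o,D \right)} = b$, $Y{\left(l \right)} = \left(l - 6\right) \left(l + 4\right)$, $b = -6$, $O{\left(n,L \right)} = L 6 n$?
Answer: $0$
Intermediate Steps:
$O{\left(n,L \right)} = 6 L n$
$Y{\left(l \right)} = \left(-6 + l\right) \left(4 + l\right)$
$k{\left(o,D \right)} = -6$
$k{\left(-8,7 \right)} Y{\left(-7 \right)} O{\left(0,6 \left(-3\right) + 6 \right)} = - 6 \left(-24 + \left(-7\right)^{2} - -14\right) 6 \left(6 \left(-3\right) + 6\right) 0 = - 6 \left(-24 + 49 + 14\right) 6 \left(-18 + 6\right) 0 = \left(-6\right) 39 \cdot 6 \left(-12\right) 0 = \left(-234\right) 0 = 0$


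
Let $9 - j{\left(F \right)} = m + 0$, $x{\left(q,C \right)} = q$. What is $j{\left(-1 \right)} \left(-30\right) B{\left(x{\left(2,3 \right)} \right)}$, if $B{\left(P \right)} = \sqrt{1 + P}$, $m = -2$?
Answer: $- 330 \sqrt{3} \approx -571.58$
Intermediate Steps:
$j{\left(F \right)} = 11$ ($j{\left(F \right)} = 9 - \left(-2 + 0\right) = 9 - -2 = 9 + 2 = 11$)
$j{\left(-1 \right)} \left(-30\right) B{\left(x{\left(2,3 \right)} \right)} = 11 \left(-30\right) \sqrt{1 + 2} = - 330 \sqrt{3}$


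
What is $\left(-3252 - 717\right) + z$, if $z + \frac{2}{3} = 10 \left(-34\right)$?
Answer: $- \frac{12929}{3} \approx -4309.7$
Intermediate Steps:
$z = - \frac{1022}{3}$ ($z = - \frac{2}{3} + 10 \left(-34\right) = - \frac{2}{3} - 340 = - \frac{1022}{3} \approx -340.67$)
$\left(-3252 - 717\right) + z = \left(-3252 - 717\right) - \frac{1022}{3} = -3969 - \frac{1022}{3} = - \frac{12929}{3}$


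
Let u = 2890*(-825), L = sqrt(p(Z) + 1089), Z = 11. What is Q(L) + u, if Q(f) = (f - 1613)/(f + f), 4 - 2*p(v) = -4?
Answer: -4768499/2 - 1613*sqrt(1093)/2186 ≈ -2.3843e+6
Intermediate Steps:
p(v) = 4 (p(v) = 2 - 1/2*(-4) = 2 + 2 = 4)
L = sqrt(1093) (L = sqrt(4 + 1089) = sqrt(1093) ≈ 33.061)
u = -2384250
Q(f) = (-1613 + f)/(2*f) (Q(f) = (-1613 + f)/((2*f)) = (-1613 + f)*(1/(2*f)) = (-1613 + f)/(2*f))
Q(L) + u = (-1613 + sqrt(1093))/(2*(sqrt(1093))) - 2384250 = (sqrt(1093)/1093)*(-1613 + sqrt(1093))/2 - 2384250 = sqrt(1093)*(-1613 + sqrt(1093))/2186 - 2384250 = -2384250 + sqrt(1093)*(-1613 + sqrt(1093))/2186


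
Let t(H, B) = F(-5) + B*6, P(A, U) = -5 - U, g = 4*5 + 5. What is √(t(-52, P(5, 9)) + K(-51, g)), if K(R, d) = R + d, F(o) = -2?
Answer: 4*I*√7 ≈ 10.583*I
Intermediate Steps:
g = 25 (g = 20 + 5 = 25)
t(H, B) = -2 + 6*B (t(H, B) = -2 + B*6 = -2 + 6*B)
√(t(-52, P(5, 9)) + K(-51, g)) = √((-2 + 6*(-5 - 1*9)) + (-51 + 25)) = √((-2 + 6*(-5 - 9)) - 26) = √((-2 + 6*(-14)) - 26) = √((-2 - 84) - 26) = √(-86 - 26) = √(-112) = 4*I*√7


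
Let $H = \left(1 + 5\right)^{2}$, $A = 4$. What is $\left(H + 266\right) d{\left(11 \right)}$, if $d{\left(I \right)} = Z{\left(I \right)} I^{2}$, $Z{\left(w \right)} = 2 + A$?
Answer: $219252$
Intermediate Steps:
$Z{\left(w \right)} = 6$ ($Z{\left(w \right)} = 2 + 4 = 6$)
$d{\left(I \right)} = 6 I^{2}$
$H = 36$ ($H = 6^{2} = 36$)
$\left(H + 266\right) d{\left(11 \right)} = \left(36 + 266\right) 6 \cdot 11^{2} = 302 \cdot 6 \cdot 121 = 302 \cdot 726 = 219252$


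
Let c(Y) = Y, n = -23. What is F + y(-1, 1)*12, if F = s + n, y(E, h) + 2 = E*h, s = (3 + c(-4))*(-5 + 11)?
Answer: -65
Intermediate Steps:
s = -6 (s = (3 - 4)*(-5 + 11) = -1*6 = -6)
y(E, h) = -2 + E*h
F = -29 (F = -6 - 23 = -29)
F + y(-1, 1)*12 = -29 + (-2 - 1*1)*12 = -29 + (-2 - 1)*12 = -29 - 3*12 = -29 - 36 = -65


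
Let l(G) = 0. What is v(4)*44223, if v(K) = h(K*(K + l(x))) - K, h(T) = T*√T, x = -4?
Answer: 2653380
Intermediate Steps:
h(T) = T^(3/2)
v(K) = (K²)^(3/2) - K (v(K) = (K*(K + 0))^(3/2) - K = (K*K)^(3/2) - K = (K²)^(3/2) - K)
v(4)*44223 = ((4²)^(3/2) - 1*4)*44223 = (16^(3/2) - 4)*44223 = (64 - 4)*44223 = 60*44223 = 2653380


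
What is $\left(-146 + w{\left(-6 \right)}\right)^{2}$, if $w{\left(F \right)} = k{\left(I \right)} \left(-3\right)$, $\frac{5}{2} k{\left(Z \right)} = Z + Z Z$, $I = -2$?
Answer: $\frac{550564}{25} \approx 22023.0$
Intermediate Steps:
$k{\left(Z \right)} = \frac{2 Z}{5} + \frac{2 Z^{2}}{5}$ ($k{\left(Z \right)} = \frac{2 \left(Z + Z Z\right)}{5} = \frac{2 \left(Z + Z^{2}\right)}{5} = \frac{2 Z}{5} + \frac{2 Z^{2}}{5}$)
$w{\left(F \right)} = - \frac{12}{5}$ ($w{\left(F \right)} = \frac{2}{5} \left(-2\right) \left(1 - 2\right) \left(-3\right) = \frac{2}{5} \left(-2\right) \left(-1\right) \left(-3\right) = \frac{4}{5} \left(-3\right) = - \frac{12}{5}$)
$\left(-146 + w{\left(-6 \right)}\right)^{2} = \left(-146 - \frac{12}{5}\right)^{2} = \left(- \frac{742}{5}\right)^{2} = \frac{550564}{25}$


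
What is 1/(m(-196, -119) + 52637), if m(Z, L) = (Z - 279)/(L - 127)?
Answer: 246/12949177 ≈ 1.8997e-5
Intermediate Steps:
m(Z, L) = (-279 + Z)/(-127 + L)
1/(m(-196, -119) + 52637) = 1/((-279 - 196)/(-127 - 119) + 52637) = 1/(-475/(-246) + 52637) = 1/(-1/246*(-475) + 52637) = 1/(475/246 + 52637) = 1/(12949177/246) = 246/12949177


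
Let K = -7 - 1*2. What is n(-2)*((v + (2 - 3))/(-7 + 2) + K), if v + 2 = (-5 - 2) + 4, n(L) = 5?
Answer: -39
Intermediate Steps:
v = -5 (v = -2 + ((-5 - 2) + 4) = -2 + (-7 + 4) = -2 - 3 = -5)
K = -9 (K = -7 - 2 = -9)
n(-2)*((v + (2 - 3))/(-7 + 2) + K) = 5*((-5 + (2 - 3))/(-7 + 2) - 9) = 5*((-5 - 1)/(-5) - 9) = 5*(-6*(-⅕) - 9) = 5*(6/5 - 9) = 5*(-39/5) = -39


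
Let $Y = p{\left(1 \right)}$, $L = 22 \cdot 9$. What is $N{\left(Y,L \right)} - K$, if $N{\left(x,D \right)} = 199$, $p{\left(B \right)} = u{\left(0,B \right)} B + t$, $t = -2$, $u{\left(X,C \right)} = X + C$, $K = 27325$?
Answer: $-27126$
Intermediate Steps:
$u{\left(X,C \right)} = C + X$
$L = 198$
$p{\left(B \right)} = -2 + B^{2}$ ($p{\left(B \right)} = \left(B + 0\right) B - 2 = B B - 2 = B^{2} - 2 = -2 + B^{2}$)
$Y = -1$ ($Y = -2 + 1^{2} = -2 + 1 = -1$)
$N{\left(Y,L \right)} - K = 199 - 27325 = -27126$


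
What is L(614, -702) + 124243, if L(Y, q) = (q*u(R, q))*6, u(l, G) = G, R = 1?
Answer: 3081067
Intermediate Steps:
L(Y, q) = 6*q² (L(Y, q) = (q*q)*6 = q²*6 = 6*q²)
L(614, -702) + 124243 = 6*(-702)² + 124243 = 6*492804 + 124243 = 2956824 + 124243 = 3081067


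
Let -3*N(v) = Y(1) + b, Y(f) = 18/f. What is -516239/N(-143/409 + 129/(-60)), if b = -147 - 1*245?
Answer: -91101/22 ≈ -4141.0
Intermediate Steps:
b = -392 (b = -147 - 245 = -392)
N(v) = 374/3 (N(v) = -(18/1 - 392)/3 = -(18*1 - 392)/3 = -(18 - 392)/3 = -⅓*(-374) = 374/3)
-516239/N(-143/409 + 129/(-60)) = -516239/374/3 = -516239*3/374 = -91101/22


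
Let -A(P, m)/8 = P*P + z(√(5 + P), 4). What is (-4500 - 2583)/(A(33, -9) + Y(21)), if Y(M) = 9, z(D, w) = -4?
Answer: 7083/8671 ≈ 0.81686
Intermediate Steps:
A(P, m) = 32 - 8*P² (A(P, m) = -8*(P*P - 4) = -8*(P² - 4) = -8*(-4 + P²) = 32 - 8*P²)
(-4500 - 2583)/(A(33, -9) + Y(21)) = (-4500 - 2583)/((32 - 8*33²) + 9) = -7083/((32 - 8*1089) + 9) = -7083/((32 - 8712) + 9) = -7083/(-8680 + 9) = -7083/(-8671) = -7083*(-1/8671) = 7083/8671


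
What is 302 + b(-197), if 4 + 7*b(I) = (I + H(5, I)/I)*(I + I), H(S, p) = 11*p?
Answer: 75394/7 ≈ 10771.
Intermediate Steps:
b(I) = -4/7 + 2*I*(11 + I)/7 (b(I) = -4/7 + ((I + (11*I)/I)*(I + I))/7 = -4/7 + ((I + 11)*(2*I))/7 = -4/7 + ((11 + I)*(2*I))/7 = -4/7 + (2*I*(11 + I))/7 = -4/7 + 2*I*(11 + I)/7)
302 + b(-197) = 302 + (-4/7 + (2/7)*(-197)² + (22/7)*(-197)) = 302 + (-4/7 + (2/7)*38809 - 4334/7) = 302 + (-4/7 + 77618/7 - 4334/7) = 302 + 73280/7 = 75394/7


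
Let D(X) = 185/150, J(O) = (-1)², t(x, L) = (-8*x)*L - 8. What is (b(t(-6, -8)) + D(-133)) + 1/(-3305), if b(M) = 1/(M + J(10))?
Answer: 9540511/7753530 ≈ 1.2305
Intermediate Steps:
t(x, L) = -8 - 8*L*x (t(x, L) = -8*L*x - 8 = -8 - 8*L*x)
J(O) = 1
D(X) = 37/30 (D(X) = 185*(1/150) = 37/30)
b(M) = 1/(1 + M) (b(M) = 1/(M + 1) = 1/(1 + M))
(b(t(-6, -8)) + D(-133)) + 1/(-3305) = (1/(1 + (-8 - 8*(-8)*(-6))) + 37/30) + 1/(-3305) = (1/(1 + (-8 - 384)) + 37/30) - 1/3305 = (1/(1 - 392) + 37/30) - 1/3305 = (1/(-391) + 37/30) - 1/3305 = (-1/391 + 37/30) - 1/3305 = 14437/11730 - 1/3305 = 9540511/7753530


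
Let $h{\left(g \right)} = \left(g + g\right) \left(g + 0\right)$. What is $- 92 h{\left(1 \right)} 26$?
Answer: $-4784$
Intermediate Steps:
$h{\left(g \right)} = 2 g^{2}$ ($h{\left(g \right)} = 2 g g = 2 g^{2}$)
$- 92 h{\left(1 \right)} 26 = - 92 \cdot 2 \cdot 1^{2} \cdot 26 = - 92 \cdot 2 \cdot 1 \cdot 26 = \left(-92\right) 2 \cdot 26 = \left(-184\right) 26 = -4784$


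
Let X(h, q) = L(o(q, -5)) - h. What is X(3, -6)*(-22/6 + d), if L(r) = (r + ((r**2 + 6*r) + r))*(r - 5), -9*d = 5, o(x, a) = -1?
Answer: -494/3 ≈ -164.67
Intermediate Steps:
d = -5/9 (d = -1/9*5 = -5/9 ≈ -0.55556)
L(r) = (-5 + r)*(r**2 + 8*r) (L(r) = (r + (r**2 + 7*r))*(-5 + r) = (r**2 + 8*r)*(-5 + r) = (-5 + r)*(r**2 + 8*r))
X(h, q) = 42 - h (X(h, q) = -(-40 + (-1)**2 + 3*(-1)) - h = -(-40 + 1 - 3) - h = -1*(-42) - h = 42 - h)
X(3, -6)*(-22/6 + d) = (42 - 1*3)*(-22/6 - 5/9) = (42 - 3)*(-22*1/6 - 5/9) = 39*(-11/3 - 5/9) = 39*(-38/9) = -494/3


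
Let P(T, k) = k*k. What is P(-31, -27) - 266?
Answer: 463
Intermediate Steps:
P(T, k) = k²
P(-31, -27) - 266 = (-27)² - 266 = 729 - 266 = 463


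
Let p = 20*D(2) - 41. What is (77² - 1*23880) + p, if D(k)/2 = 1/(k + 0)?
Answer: -17972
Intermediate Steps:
D(k) = 2/k (D(k) = 2/(k + 0) = 2/k)
p = -21 (p = 20*(2/2) - 41 = 20*(2*(½)) - 41 = 20*1 - 41 = 20 - 41 = -21)
(77² - 1*23880) + p = (77² - 1*23880) - 21 = (5929 - 23880) - 21 = -17951 - 21 = -17972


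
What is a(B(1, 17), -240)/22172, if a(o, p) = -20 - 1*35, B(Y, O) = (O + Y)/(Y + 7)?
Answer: -55/22172 ≈ -0.0024806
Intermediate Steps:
B(Y, O) = (O + Y)/(7 + Y)
a(o, p) = -55 (a(o, p) = -20 - 35 = -55)
a(B(1, 17), -240)/22172 = -55/22172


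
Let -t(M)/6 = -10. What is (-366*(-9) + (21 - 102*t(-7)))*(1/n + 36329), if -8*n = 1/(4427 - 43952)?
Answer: -988843845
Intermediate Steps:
t(M) = 60 (t(M) = -6*(-10) = 60)
n = 1/316200 (n = -1/(8*(4427 - 43952)) = -⅛/(-39525) = -⅛*(-1/39525) = 1/316200 ≈ 3.1626e-6)
(-366*(-9) + (21 - 102*t(-7)))*(1/n + 36329) = (-366*(-9) + (21 - 102*60))*(1/(1/316200) + 36329) = (3294 + (21 - 6120))*(316200 + 36329) = (3294 - 6099)*352529 = -2805*352529 = -988843845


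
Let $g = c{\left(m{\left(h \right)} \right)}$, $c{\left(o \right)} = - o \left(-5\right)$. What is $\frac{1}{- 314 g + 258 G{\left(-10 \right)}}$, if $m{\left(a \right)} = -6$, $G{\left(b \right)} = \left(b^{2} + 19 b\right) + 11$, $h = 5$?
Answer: $- \frac{1}{10962} \approx -9.1224 \cdot 10^{-5}$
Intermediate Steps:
$G{\left(b \right)} = 11 + b^{2} + 19 b$
$c{\left(o \right)} = 5 o$
$g = -30$ ($g = 5 \left(-6\right) = -30$)
$\frac{1}{- 314 g + 258 G{\left(-10 \right)}} = \frac{1}{\left(-314\right) \left(-30\right) + 258 \left(11 + \left(-10\right)^{2} + 19 \left(-10\right)\right)} = \frac{1}{9420 + 258 \left(11 + 100 - 190\right)} = \frac{1}{9420 + 258 \left(-79\right)} = \frac{1}{9420 - 20382} = \frac{1}{-10962} = - \frac{1}{10962}$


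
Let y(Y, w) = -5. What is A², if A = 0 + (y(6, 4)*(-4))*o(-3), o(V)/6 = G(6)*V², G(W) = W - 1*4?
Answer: 4665600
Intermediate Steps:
G(W) = -4 + W (G(W) = W - 4 = -4 + W)
o(V) = 12*V² (o(V) = 6*((-4 + 6)*V²) = 6*(2*V²) = 12*V²)
A = 2160 (A = 0 + (-5*(-4))*(12*(-3)²) = 0 + 20*(12*9) = 0 + 20*108 = 0 + 2160 = 2160)
A² = 2160² = 4665600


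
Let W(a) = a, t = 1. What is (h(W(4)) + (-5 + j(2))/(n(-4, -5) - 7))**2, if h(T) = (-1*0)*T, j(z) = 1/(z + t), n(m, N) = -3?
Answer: 49/225 ≈ 0.21778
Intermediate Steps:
j(z) = 1/(1 + z) (j(z) = 1/(z + 1) = 1/(1 + z))
h(T) = 0 (h(T) = 0*T = 0)
(h(W(4)) + (-5 + j(2))/(n(-4, -5) - 7))**2 = (0 + (-5 + 1/(1 + 2))/(-3 - 7))**2 = (0 + (-5 + 1/3)/(-10))**2 = (0 + (-5 + 1/3)*(-1/10))**2 = (0 - 14/3*(-1/10))**2 = (0 + 7/15)**2 = (7/15)**2 = 49/225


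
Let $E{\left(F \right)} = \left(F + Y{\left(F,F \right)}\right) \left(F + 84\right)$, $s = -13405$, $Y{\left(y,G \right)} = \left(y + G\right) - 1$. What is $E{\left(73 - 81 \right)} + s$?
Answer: $-15305$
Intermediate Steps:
$Y{\left(y,G \right)} = -1 + G + y$ ($Y{\left(y,G \right)} = \left(G + y\right) - 1 = -1 + G + y$)
$E{\left(F \right)} = \left(-1 + 3 F\right) \left(84 + F\right)$ ($E{\left(F \right)} = \left(F + \left(-1 + F + F\right)\right) \left(F + 84\right) = \left(F + \left(-1 + 2 F\right)\right) \left(84 + F\right) = \left(-1 + 3 F\right) \left(84 + F\right)$)
$E{\left(73 - 81 \right)} + s = \left(-84 + 3 \left(73 - 81\right)^{2} + 251 \left(73 - 81\right)\right) - 13405 = \left(-84 + 3 \left(-8\right)^{2} + 251 \left(-8\right)\right) - 13405 = \left(-84 + 3 \cdot 64 - 2008\right) - 13405 = \left(-84 + 192 - 2008\right) - 13405 = -1900 - 13405 = -15305$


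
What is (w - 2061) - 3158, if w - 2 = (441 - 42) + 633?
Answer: -4185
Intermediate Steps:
w = 1034 (w = 2 + ((441 - 42) + 633) = 2 + (399 + 633) = 2 + 1032 = 1034)
(w - 2061) - 3158 = (1034 - 2061) - 3158 = -1027 - 3158 = -4185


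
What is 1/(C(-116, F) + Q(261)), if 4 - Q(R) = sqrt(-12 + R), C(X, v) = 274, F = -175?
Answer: 278/77035 + sqrt(249)/77035 ≈ 0.0038136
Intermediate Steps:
Q(R) = 4 - sqrt(-12 + R)
1/(C(-116, F) + Q(261)) = 1/(274 + (4 - sqrt(-12 + 261))) = 1/(274 + (4 - sqrt(249))) = 1/(278 - sqrt(249))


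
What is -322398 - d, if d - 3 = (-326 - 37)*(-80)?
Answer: -351441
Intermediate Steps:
d = 29043 (d = 3 + (-326 - 37)*(-80) = 3 - 363*(-80) = 3 + 29040 = 29043)
-322398 - d = -322398 - 1*29043 = -322398 - 29043 = -351441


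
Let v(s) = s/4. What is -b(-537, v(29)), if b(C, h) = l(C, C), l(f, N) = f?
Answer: 537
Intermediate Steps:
v(s) = s/4 (v(s) = s*(¼) = s/4)
b(C, h) = C
-b(-537, v(29)) = -1*(-537) = 537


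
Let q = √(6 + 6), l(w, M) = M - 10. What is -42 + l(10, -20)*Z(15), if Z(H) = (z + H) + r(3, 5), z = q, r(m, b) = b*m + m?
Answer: -1032 - 60*√3 ≈ -1135.9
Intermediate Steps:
l(w, M) = -10 + M
r(m, b) = m + b*m
q = 2*√3 (q = √12 = 2*√3 ≈ 3.4641)
z = 2*√3 ≈ 3.4641
Z(H) = 18 + H + 2*√3 (Z(H) = (2*√3 + H) + 3*(1 + 5) = (H + 2*√3) + 3*6 = (H + 2*√3) + 18 = 18 + H + 2*√3)
-42 + l(10, -20)*Z(15) = -42 + (-10 - 20)*(18 + 15 + 2*√3) = -42 - 30*(33 + 2*√3) = -42 + (-990 - 60*√3) = -1032 - 60*√3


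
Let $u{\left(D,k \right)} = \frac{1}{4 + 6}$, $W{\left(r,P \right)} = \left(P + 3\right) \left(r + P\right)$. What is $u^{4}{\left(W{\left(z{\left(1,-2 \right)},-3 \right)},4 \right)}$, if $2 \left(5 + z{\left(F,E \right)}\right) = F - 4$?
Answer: $\frac{1}{10000} \approx 0.0001$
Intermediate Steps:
$z{\left(F,E \right)} = -7 + \frac{F}{2}$ ($z{\left(F,E \right)} = -5 + \frac{F - 4}{2} = -5 + \frac{-4 + F}{2} = -5 + \left(-2 + \frac{F}{2}\right) = -7 + \frac{F}{2}$)
$W{\left(r,P \right)} = \left(3 + P\right) \left(P + r\right)$
$u{\left(D,k \right)} = \frac{1}{10}$
$u^{4}{\left(W{\left(z{\left(1,-2 \right)},-3 \right)},4 \right)} = \left(\frac{1}{10}\right)^{4} = \frac{1}{10000}$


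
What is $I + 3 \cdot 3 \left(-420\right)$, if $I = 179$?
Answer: $-3601$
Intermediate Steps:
$I + 3 \cdot 3 \left(-420\right) = 179 + 3 \cdot 3 \left(-420\right) = 179 + 9 \left(-420\right) = 179 - 3780 = -3601$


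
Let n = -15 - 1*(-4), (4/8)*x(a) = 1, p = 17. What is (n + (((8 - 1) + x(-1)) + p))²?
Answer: 225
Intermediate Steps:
x(a) = 2 (x(a) = 2*1 = 2)
n = -11 (n = -15 + 4 = -11)
(n + (((8 - 1) + x(-1)) + p))² = (-11 + (((8 - 1) + 2) + 17))² = (-11 + ((7 + 2) + 17))² = (-11 + (9 + 17))² = (-11 + 26)² = 15² = 225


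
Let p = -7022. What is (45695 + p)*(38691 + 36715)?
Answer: 2916176238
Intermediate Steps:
(45695 + p)*(38691 + 36715) = (45695 - 7022)*(38691 + 36715) = 38673*75406 = 2916176238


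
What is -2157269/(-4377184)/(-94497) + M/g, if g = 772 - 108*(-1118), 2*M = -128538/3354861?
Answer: -75502996257775313/14052046375320867854304 ≈ -5.3731e-6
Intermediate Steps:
M = -21423/1118287 (M = (-128538/3354861)/2 = (-128538*1/3354861)/2 = (½)*(-42846/1118287) = -21423/1118287 ≈ -0.019157)
g = 121516 (g = 772 + 120744 = 121516)
-2157269/(-4377184)/(-94497) + M/g = -2157269/(-4377184)/(-94497) - 21423/1118287/121516 = -2157269*(-1/4377184)*(-1/94497) - 21423/1118287*1/121516 = (2157269/4377184)*(-1/94497) - 21423/135889763092 = -2157269/413630756448 - 21423/135889763092 = -75502996257775313/14052046375320867854304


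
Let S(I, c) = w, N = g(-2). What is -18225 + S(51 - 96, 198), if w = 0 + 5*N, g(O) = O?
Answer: -18235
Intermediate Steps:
N = -2
w = -10 (w = 0 + 5*(-2) = 0 - 10 = -10)
S(I, c) = -10
-18225 + S(51 - 96, 198) = -18225 - 10 = -18235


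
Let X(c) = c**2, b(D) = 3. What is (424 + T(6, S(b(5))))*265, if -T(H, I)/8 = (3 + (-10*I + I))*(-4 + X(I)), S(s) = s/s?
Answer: 74200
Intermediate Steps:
S(s) = 1
T(H, I) = -8*(-4 + I**2)*(3 - 9*I) (T(H, I) = -8*(3 + (-10*I + I))*(-4 + I**2) = -8*(3 - 9*I)*(-4 + I**2) = -8*(-4 + I**2)*(3 - 9*I))
(424 + T(6, S(b(5))))*265 = (424 + (96 - 288*1 - 24*1**2 + 72*1**3))*265 = (424 + (96 - 288 - 24*1 + 72*1))*265 = (424 + (96 - 288 - 24 + 72))*265 = (424 - 144)*265 = 280*265 = 74200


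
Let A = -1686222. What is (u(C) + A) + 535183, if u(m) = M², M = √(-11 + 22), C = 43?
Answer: -1151028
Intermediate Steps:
M = √11 ≈ 3.3166
u(m) = 11 (u(m) = (√11)² = 11)
(u(C) + A) + 535183 = (11 - 1686222) + 535183 = -1686211 + 535183 = -1151028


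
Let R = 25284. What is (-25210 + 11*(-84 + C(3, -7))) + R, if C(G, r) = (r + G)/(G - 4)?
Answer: -806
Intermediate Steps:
C(G, r) = (G + r)/(-4 + G)
(-25210 + 11*(-84 + C(3, -7))) + R = (-25210 + 11*(-84 + (3 - 7)/(-4 + 3))) + 25284 = (-25210 + 11*(-84 - 4/(-1))) + 25284 = (-25210 + 11*(-84 - 1*(-4))) + 25284 = (-25210 + 11*(-84 + 4)) + 25284 = (-25210 + 11*(-80)) + 25284 = (-25210 - 880) + 25284 = -26090 + 25284 = -806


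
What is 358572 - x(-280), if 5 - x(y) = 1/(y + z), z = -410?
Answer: 247411229/690 ≈ 3.5857e+5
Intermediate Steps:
x(y) = 5 - 1/(-410 + y) (x(y) = 5 - 1/(y - 410) = 5 - 1/(-410 + y))
358572 - x(-280) = 358572 - (-2051 + 5*(-280))/(-410 - 280) = 358572 - (-2051 - 1400)/(-690) = 358572 - (-1)*(-3451)/690 = 358572 - 1*3451/690 = 358572 - 3451/690 = 247411229/690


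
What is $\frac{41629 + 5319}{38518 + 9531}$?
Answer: $\frac{46948}{48049} \approx 0.97709$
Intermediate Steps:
$\frac{41629 + 5319}{38518 + 9531} = \frac{46948}{48049}$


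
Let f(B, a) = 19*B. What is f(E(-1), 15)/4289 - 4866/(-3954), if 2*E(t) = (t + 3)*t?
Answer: 3465858/2826451 ≈ 1.2262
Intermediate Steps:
E(t) = t*(3 + t)/2 (E(t) = ((t + 3)*t)/2 = ((3 + t)*t)/2 = (t*(3 + t))/2 = t*(3 + t)/2)
f(E(-1), 15)/4289 - 4866/(-3954) = (19*((½)*(-1)*(3 - 1)))/4289 - 4866/(-3954) = (19*((½)*(-1)*2))*(1/4289) - 4866*(-1/3954) = (19*(-1))*(1/4289) + 811/659 = -19*1/4289 + 811/659 = -19/4289 + 811/659 = 3465858/2826451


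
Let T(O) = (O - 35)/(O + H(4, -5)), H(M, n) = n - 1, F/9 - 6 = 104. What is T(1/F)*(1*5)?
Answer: 173245/5939 ≈ 29.171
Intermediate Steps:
F = 990 (F = 54 + 9*104 = 54 + 936 = 990)
H(M, n) = -1 + n
T(O) = (-35 + O)/(-6 + O) (T(O) = (O - 35)/(O + (-1 - 5)) = (-35 + O)/(O - 6) = (-35 + O)/(-6 + O))
T(1/F)*(1*5) = ((-35 + 1/990)/(-6 + 1/990))*(1*5) = ((-35 + 1/990)/(-6 + 1/990))*5 = (-34649/990/(-5939/990))*5 = -990/5939*(-34649/990)*5 = (34649/5939)*5 = 173245/5939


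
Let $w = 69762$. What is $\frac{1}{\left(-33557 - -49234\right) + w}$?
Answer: $\frac{1}{85439} \approx 1.1704 \cdot 10^{-5}$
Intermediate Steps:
$\frac{1}{\left(-33557 - -49234\right) + w} = \frac{1}{\left(-33557 - -49234\right) + 69762} = \frac{1}{\left(-33557 + 49234\right) + 69762} = \frac{1}{15677 + 69762} = \frac{1}{85439}$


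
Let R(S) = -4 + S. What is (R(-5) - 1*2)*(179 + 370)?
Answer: -6039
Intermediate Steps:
(R(-5) - 1*2)*(179 + 370) = ((-4 - 5) - 1*2)*(179 + 370) = (-9 - 2)*549 = -11*549 = -6039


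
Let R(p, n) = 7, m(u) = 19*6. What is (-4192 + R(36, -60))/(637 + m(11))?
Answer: -4185/751 ≈ -5.5726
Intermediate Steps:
m(u) = 114
(-4192 + R(36, -60))/(637 + m(11)) = (-4192 + 7)/(637 + 114) = -4185/751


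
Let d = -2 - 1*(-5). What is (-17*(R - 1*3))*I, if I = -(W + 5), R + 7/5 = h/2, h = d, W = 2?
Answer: -3451/10 ≈ -345.10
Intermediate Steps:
d = 3 (d = -2 + 5 = 3)
h = 3
R = ⅒ (R = -7/5 + 3/2 = ⅒ ≈ 0.10000)
I = -7 (I = -(2 + 5) = -1*7 = -7)
(-17*(R - 1*3))*I = -17*(⅒ - 1*3)*(-7) = -17*(⅒ - 3)*(-7) = -17*(-29/10)*(-7) = (493/10)*(-7) = -3451/10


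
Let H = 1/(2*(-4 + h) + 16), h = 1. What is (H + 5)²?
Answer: 2601/100 ≈ 26.010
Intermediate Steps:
H = ⅒ (H = 1/(2*(-4 + 1) + 16) = 1/(2*(-3) + 16) = 1/(-6 + 16) = 1/10 = ⅒ ≈ 0.10000)
(H + 5)² = (⅒ + 5)² = (51/10)² = 2601/100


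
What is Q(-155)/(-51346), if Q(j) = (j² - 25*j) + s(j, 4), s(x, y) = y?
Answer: -13952/25673 ≈ -0.54345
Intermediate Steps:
Q(j) = 4 + j² - 25*j (Q(j) = (j² - 25*j) + 4 = 4 + j² - 25*j)
Q(-155)/(-51346) = (4 + (-155)² - 25*(-155))/(-51346) = (4 + 24025 + 3875)*(-1/51346) = 27904*(-1/51346) = -13952/25673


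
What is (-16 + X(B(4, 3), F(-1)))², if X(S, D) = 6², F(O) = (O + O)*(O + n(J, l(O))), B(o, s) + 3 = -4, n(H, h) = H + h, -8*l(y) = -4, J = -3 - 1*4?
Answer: 400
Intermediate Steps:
J = -7 (J = -3 - 4 = -7)
l(y) = ½ (l(y) = -⅛*(-4) = ½)
B(o, s) = -7 (B(o, s) = -3 - 4 = -7)
F(O) = 2*O*(-13/2 + O) (F(O) = (O + O)*(O + (-7 + ½)) = (2*O)*(O - 13/2) = (2*O)*(-13/2 + O) = 2*O*(-13/2 + O))
X(S, D) = 36
(-16 + X(B(4, 3), F(-1)))² = (-16 + 36)² = 20² = 400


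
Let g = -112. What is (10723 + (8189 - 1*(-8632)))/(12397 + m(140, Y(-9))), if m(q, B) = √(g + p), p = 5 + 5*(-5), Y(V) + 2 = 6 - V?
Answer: 31042088/13971431 - 5008*I*√33/13971431 ≈ 2.2218 - 0.0020591*I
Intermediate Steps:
Y(V) = 4 - V (Y(V) = -2 + (6 - V) = 4 - V)
p = -20 (p = 5 - 25 = -20)
m(q, B) = 2*I*√33 (m(q, B) = √(-112 - 20) = √(-132) = 2*I*√33)
(10723 + (8189 - 1*(-8632)))/(12397 + m(140, Y(-9))) = (10723 + (8189 - 1*(-8632)))/(12397 + 2*I*√33) = (10723 + (8189 + 8632))/(12397 + 2*I*√33) = (10723 + 16821)/(12397 + 2*I*√33) = 27544/(12397 + 2*I*√33)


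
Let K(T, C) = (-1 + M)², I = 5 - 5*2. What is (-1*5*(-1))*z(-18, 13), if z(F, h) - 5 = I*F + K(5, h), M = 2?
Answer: 480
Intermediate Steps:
I = -5 (I = 5 - 10 = -5)
K(T, C) = 1 (K(T, C) = (-1 + 2)² = 1² = 1)
z(F, h) = 6 - 5*F (z(F, h) = 5 + (-5*F + 1) = 5 + (1 - 5*F) = 6 - 5*F)
(-1*5*(-1))*z(-18, 13) = (-1*5*(-1))*(6 - 5*(-18)) = (-5*(-1))*(6 + 90) = 5*96 = 480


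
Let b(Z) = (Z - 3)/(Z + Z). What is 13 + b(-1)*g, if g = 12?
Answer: 37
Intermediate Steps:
b(Z) = (-3 + Z)/(2*Z) (b(Z) = (-3 + Z)/((2*Z)) = (-3 + Z)*(1/(2*Z)) = (-3 + Z)/(2*Z))
13 + b(-1)*g = 13 + ((½)*(-3 - 1)/(-1))*12 = 13 + ((½)*(-1)*(-4))*12 = 13 + 2*12 = 13 + 24 = 37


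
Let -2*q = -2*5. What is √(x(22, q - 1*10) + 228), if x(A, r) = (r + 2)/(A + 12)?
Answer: 3*√29274/34 ≈ 15.097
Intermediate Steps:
q = 5 (q = -(-1)*5 = -½*(-10) = 5)
x(A, r) = (2 + r)/(12 + A)
√(x(22, q - 1*10) + 228) = √((2 + (5 - 1*10))/(12 + 22) + 228) = √((2 + (5 - 10))/34 + 228) = √((2 - 5)/34 + 228) = √((1/34)*(-3) + 228) = √(-3/34 + 228) = √(7749/34) = 3*√29274/34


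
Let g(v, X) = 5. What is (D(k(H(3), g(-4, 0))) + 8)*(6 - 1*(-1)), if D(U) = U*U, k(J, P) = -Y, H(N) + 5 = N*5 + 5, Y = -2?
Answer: 84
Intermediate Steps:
H(N) = 5*N (H(N) = -5 + (N*5 + 5) = -5 + (5*N + 5) = -5 + (5 + 5*N) = 5*N)
k(J, P) = 2 (k(J, P) = -1*(-2) = 2)
D(U) = U²
(D(k(H(3), g(-4, 0))) + 8)*(6 - 1*(-1)) = (2² + 8)*(6 - 1*(-1)) = (4 + 8)*(6 + 1) = 12*7 = 84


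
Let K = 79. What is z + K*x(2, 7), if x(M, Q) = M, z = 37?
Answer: 195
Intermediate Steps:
z + K*x(2, 7) = 37 + 79*2 = 37 + 158 = 195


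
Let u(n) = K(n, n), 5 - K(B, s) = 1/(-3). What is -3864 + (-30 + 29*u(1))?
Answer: -11218/3 ≈ -3739.3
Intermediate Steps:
K(B, s) = 16/3 (K(B, s) = 5 - 1/(-3) = 5 - 1*(-⅓) = 5 + ⅓ = 16/3)
u(n) = 16/3
-3864 + (-30 + 29*u(1)) = -3864 + (-30 + 29*(16/3)) = -3864 + (-30 + 464/3) = -3864 + 374/3 = -11218/3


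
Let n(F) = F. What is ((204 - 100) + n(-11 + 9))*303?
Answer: 30906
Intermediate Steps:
((204 - 100) + n(-11 + 9))*303 = ((204 - 100) + (-11 + 9))*303 = (104 - 2)*303 = 102*303 = 30906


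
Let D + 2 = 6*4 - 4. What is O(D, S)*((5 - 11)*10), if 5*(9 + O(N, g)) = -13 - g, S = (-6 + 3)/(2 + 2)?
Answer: 687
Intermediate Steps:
S = -3/4 ≈ -0.75000
D = 18 (D = -2 + (6*4 - 4) = -2 + (24 - 4) = -2 + 20 = 18)
O(N, g) = -58/5 - g/5 (O(N, g) = -9 + (-13 - g)/5 = -9 + (-13/5 - g/5) = -58/5 - g/5)
O(D, S)*((5 - 11)*10) = (-58/5 - 1/5*(-3/4))*((5 - 11)*10) = (-58/5 + 3/20)*(-6*10) = -229/20*(-60) = 687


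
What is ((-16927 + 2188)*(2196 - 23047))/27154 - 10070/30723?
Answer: 496926719893/43908018 ≈ 11317.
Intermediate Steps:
((-16927 + 2188)*(2196 - 23047))/27154 - 10070/30723 = -14739*(-20851)*(1/27154) - 10070*1/30723 = 307322889*(1/27154) - 530/1617 = 307322889/27154 - 530/1617 = 496926719893/43908018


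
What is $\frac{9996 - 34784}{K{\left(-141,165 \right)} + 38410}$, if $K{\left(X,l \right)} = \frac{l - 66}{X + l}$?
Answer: $- \frac{198304}{307313} \approx -0.64528$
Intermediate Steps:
$K{\left(X,l \right)} = \frac{-66 + l}{X + l}$
$\frac{9996 - 34784}{K{\left(-141,165 \right)} + 38410} = \frac{9996 - 34784}{\frac{-66 + 165}{-141 + 165} + 38410} = - \frac{24788}{\frac{1}{24} \cdot 99 + 38410} = - \frac{24788}{\frac{33}{8} + 38410} = - \frac{24788}{\frac{307313}{8}} = \left(-24788\right) \frac{8}{307313} = - \frac{198304}{307313}$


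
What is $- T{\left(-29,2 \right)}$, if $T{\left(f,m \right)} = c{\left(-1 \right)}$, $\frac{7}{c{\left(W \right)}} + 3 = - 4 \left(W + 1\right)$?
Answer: $\frac{7}{3} \approx 2.3333$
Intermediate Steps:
$c{\left(W \right)} = \frac{7}{-7 - 4 W}$ ($c{\left(W \right)} = \frac{7}{-3 - 4 \left(W + 1\right)} = \frac{7}{-3 - 4 \left(1 + W\right)} = \frac{7}{-3 - \left(4 + 4 W\right)} = \frac{7}{-7 - 4 W}$)
$T{\left(f,m \right)} = - \frac{7}{3}$ ($T{\left(f,m \right)} = - \frac{7}{7 + 4 \left(-1\right)} = - \frac{7}{7 - 4} = - \frac{7}{3}$)
$- T{\left(-29,2 \right)} = \left(-1\right) \left(- \frac{7}{3}\right) = \frac{7}{3}$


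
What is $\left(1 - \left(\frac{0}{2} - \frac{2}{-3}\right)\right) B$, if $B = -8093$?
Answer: $- \frac{8093}{3} \approx -2697.7$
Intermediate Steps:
$\left(1 - \left(\frac{0}{2} - \frac{2}{-3}\right)\right) B = \left(1 - \left(\frac{0}{2} - \frac{2}{-3}\right)\right) \left(-8093\right) = \left(1 - \left(0 \cdot \frac{1}{2} - - \frac{2}{3}\right)\right) \left(-8093\right) = \left(1 - \left(0 + \frac{2}{3}\right)\right) \left(-8093\right) = \left(1 - \frac{2}{3}\right) \left(-8093\right) = \frac{1}{3} \left(-8093\right) = - \frac{8093}{3}$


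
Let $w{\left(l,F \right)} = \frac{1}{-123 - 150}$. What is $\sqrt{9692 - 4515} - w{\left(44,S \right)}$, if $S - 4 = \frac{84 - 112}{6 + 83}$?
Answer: $\frac{1}{273} + \sqrt{5177} \approx 71.955$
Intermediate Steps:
$S = \frac{328}{89}$ ($S = 4 + \frac{84 - 112}{6 + 83} = 4 - \frac{28}{89} = \frac{328}{89} \approx 3.6854$)
$w{\left(l,F \right)} = - \frac{1}{273}$ ($w{\left(l,F \right)} = \frac{1}{-273} = - \frac{1}{273}$)
$\sqrt{9692 - 4515} - w{\left(44,S \right)} = \sqrt{9692 - 4515} - - \frac{1}{273} = \sqrt{5177} + \frac{1}{273} = \frac{1}{273} + \sqrt{5177}$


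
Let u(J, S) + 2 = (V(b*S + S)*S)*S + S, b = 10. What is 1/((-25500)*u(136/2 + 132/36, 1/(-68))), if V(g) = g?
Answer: 4624/237562125 ≈ 1.9464e-5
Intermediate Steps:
u(J, S) = -2 + S + 11*S³ (u(J, S) = -2 + (((10*S + S)*S)*S + S) = -2 + (((11*S)*S)*S + S) = -2 + ((11*S²)*S + S) = -2 + (11*S³ + S) = -2 + (S + 11*S³) = -2 + S + 11*S³)
1/((-25500)*u(136/2 + 132/36, 1/(-68))) = 1/((-25500)*(-2 + 1/(-68) + 11*(1/(-68))³)) = -1/(25500*(-2 - 1/68 + 11*(-1/68)³)) = -1/(25500*(-2 - 1/68 + 11*(-1/314432))) = -1/(25500*(-2 - 1/68 - 11/314432)) = -1/(25500*(-633499/314432)) = -1/25500*(-314432/633499) = 4624/237562125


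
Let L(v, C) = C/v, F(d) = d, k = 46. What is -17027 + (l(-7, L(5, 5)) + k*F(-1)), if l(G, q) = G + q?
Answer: -17079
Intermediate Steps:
-17027 + (l(-7, L(5, 5)) + k*F(-1)) = -17027 + ((-7 + 5/5) + 46*(-1)) = -17027 + ((-7 + 5*(1/5)) - 46) = -17027 + ((-7 + 1) - 46) = -17027 + (-6 - 46) = -17027 - 52 = -17079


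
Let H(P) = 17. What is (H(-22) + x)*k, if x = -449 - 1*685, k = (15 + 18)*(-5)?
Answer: 184305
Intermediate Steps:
k = -165 (k = 33*(-5) = -165)
x = -1134 (x = -449 - 685 = -1134)
(H(-22) + x)*k = (17 - 1134)*(-165) = -1117*(-165) = 184305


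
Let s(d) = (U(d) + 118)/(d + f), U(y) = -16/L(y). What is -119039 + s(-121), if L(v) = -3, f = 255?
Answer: -23926654/201 ≈ -1.1904e+5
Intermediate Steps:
U(y) = 16/3 (U(y) = -16/(-3) = -16*(-⅓) = 16/3)
s(d) = 370/(3*(255 + d)) (s(d) = (16/3 + 118)/(d + 255) = 370/(3*(255 + d)))
-119039 + s(-121) = -119039 + 370/(3*(255 - 121)) = -119039 + (370/3)/134 = -119039 + (370/3)*(1/134) = -119039 + 185/201 = -23926654/201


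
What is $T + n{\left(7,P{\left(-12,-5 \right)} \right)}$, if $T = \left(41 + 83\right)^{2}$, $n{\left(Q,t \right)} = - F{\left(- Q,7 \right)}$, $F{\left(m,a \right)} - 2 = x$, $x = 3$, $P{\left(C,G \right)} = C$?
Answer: $15371$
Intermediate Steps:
$F{\left(m,a \right)} = 5$ ($F{\left(m,a \right)} = 2 + 3 = 5$)
$n{\left(Q,t \right)} = -5$ ($n{\left(Q,t \right)} = \left(-1\right) 5 = -5$)
$T = 15376$ ($T = 124^{2} = 15376$)
$T + n{\left(7,P{\left(-12,-5 \right)} \right)} = 15376 - 5 = 15371$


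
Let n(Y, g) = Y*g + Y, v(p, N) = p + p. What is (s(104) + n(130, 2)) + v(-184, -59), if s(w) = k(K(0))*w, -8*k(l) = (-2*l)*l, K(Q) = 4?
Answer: 438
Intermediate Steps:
k(l) = l²/4 (k(l) = -(-2*l)*l/8 = -(-1)*l²/4 = l²/4)
v(p, N) = 2*p
s(w) = 4*w (s(w) = ((¼)*4²)*w = ((¼)*16)*w = 4*w)
n(Y, g) = Y + Y*g
(s(104) + n(130, 2)) + v(-184, -59) = (4*104 + 130*(1 + 2)) + 2*(-184) = (416 + 130*3) - 368 = (416 + 390) - 368 = 806 - 368 = 438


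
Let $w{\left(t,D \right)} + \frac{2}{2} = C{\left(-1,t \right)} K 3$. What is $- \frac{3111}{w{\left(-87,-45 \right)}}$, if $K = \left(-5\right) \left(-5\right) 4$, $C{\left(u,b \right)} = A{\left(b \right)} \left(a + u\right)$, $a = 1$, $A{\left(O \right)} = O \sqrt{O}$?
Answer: $3111$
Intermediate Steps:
$A{\left(O \right)} = O^{\frac{3}{2}}$
$C{\left(u,b \right)} = b^{\frac{3}{2}} \left(1 + u\right)$
$K = 100$ ($K = 25 \cdot 4 = 100$)
$w{\left(t,D \right)} = -1$ ($w{\left(t,D \right)} = -1 + t^{\frac{3}{2}} \left(1 - 1\right) 100 \cdot 3 = -1 + t^{\frac{3}{2}} \cdot 0 \cdot 100 \cdot 3 = -1 + 0 \cdot 100 \cdot 3 = -1 + 0 \cdot 3 = -1 + 0 = -1$)
$- \frac{3111}{w{\left(-87,-45 \right)}} = - \frac{3111}{-1} = \left(-3111\right) \left(-1\right) = 3111$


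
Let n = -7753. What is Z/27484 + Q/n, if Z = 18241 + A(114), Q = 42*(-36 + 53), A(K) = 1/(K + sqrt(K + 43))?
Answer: 1563776922425/2735778440228 - sqrt(157)/352867076 ≈ 0.57160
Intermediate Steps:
A(K) = 1/(K + sqrt(43 + K))
Q = 714 (Q = 42*17 = 714)
Z = 18241 + 1/(114 + sqrt(157)) (Z = 18241 + 1/(114 + sqrt(43 + 114)) = 18241 + 1/(114 + sqrt(157)) ≈ 18241.)
Z/27484 + Q/n = (234196313/12839 - sqrt(157)/12839)/27484 + 714/(-7753) = (234196313/12839 - sqrt(157)/12839)*(1/27484) + 714*(-1/7753) = (234196313/352867076 - sqrt(157)/352867076) - 714/7753 = 1563776922425/2735778440228 - sqrt(157)/352867076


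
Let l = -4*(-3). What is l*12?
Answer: 144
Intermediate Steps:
l = 12
l*12 = 12*12 = 144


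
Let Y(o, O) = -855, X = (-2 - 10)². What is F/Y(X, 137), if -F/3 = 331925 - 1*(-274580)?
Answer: 121301/57 ≈ 2128.1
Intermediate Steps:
X = 144 (X = (-12)² = 144)
F = -1819515 (F = -3*(331925 - 1*(-274580)) = -3*(331925 + 274580) = -3*606505 = -1819515)
F/Y(X, 137) = -1819515/(-855) = -1819515*(-1/855) = 121301/57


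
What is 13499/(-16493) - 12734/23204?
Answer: -261626329/191351786 ≈ -1.3673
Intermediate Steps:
13499/(-16493) - 12734/23204 = 13499*(-1/16493) - 12734*1/23204 = -13499/16493 - 6367/11602 = -261626329/191351786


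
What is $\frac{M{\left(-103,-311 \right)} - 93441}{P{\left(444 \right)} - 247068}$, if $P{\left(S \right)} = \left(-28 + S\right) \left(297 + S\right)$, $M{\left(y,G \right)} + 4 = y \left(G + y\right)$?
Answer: $- \frac{50803}{61188} \approx -0.83028$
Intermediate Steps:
$M{\left(y,G \right)} = -4 + y \left(G + y\right)$
$\frac{M{\left(-103,-311 \right)} - 93441}{P{\left(444 \right)} - 247068} = \frac{\left(-4 + \left(-103\right)^{2} - -32033\right) - 93441}{\left(-8316 + 444^{2} + 269 \cdot 444\right) - 247068} = \frac{\left(-4 + 10609 + 32033\right) - 93441}{\left(-8316 + 197136 + 119436\right) - 247068} = \frac{42638 - 93441}{308256 - 247068} = - \frac{50803}{61188}$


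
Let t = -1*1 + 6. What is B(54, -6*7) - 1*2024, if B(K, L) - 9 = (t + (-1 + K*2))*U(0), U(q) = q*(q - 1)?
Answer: -2015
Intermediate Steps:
U(q) = q*(-1 + q)
t = 5 (t = -1 + 6 = 5)
B(K, L) = 9 (B(K, L) = 9 + (5 + (-1 + K*2))*(0*(-1 + 0)) = 9 + (5 + (-1 + 2*K))*(0*(-1)) = 9 + (4 + 2*K)*0 = 9 + 0 = 9)
B(54, -6*7) - 1*2024 = 9 - 1*2024 = 9 - 2024 = -2015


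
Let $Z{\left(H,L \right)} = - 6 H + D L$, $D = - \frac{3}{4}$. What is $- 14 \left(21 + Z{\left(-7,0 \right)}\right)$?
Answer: $-882$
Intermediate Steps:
$D = - \frac{3}{4}$ ($D = \left(-3\right) \frac{1}{4} = - \frac{3}{4} \approx -0.75$)
$Z{\left(H,L \right)} = - 6 H - \frac{3 L}{4}$
$- 14 \left(21 + Z{\left(-7,0 \right)}\right) = - 14 \left(21 - -42\right) = - 14 \left(21 + \left(42 + 0\right)\right) = - 14 \left(21 + 42\right) = \left(-14\right) 63 = -882$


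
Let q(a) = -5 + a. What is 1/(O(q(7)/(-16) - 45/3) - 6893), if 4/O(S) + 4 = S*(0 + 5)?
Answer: -637/4390873 ≈ -0.00014507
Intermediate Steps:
O(S) = 4/(-4 + 5*S) (O(S) = 4/(-4 + S*(0 + 5)) = 4/(-4 + S*5) = 4/(-4 + 5*S))
1/(O(q(7)/(-16) - 45/3) - 6893) = 1/(4/(-4 + 5*((-5 + 7)/(-16) - 45/3)) - 6893) = 1/(4/(-4 + 5*(2*(-1/16) - 45*⅓)) - 6893) = 1/(4/(-4 + 5*(-⅛ - 15)) - 6893) = 1/(4/(-4 + 5*(-121/8)) - 6893) = 1/(4/(-4 - 605/8) - 6893) = 1/(4/(-637/8) - 6893) = 1/(4*(-8/637) - 6893) = 1/(-32/637 - 6893) = 1/(-4390873/637) = -637/4390873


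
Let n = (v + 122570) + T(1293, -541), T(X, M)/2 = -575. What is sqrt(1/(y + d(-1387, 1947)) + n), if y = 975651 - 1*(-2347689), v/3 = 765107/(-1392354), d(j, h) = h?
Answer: sqrt(72864892137624109778852106)/24497230982 ≈ 348.45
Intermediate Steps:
T(X, M) = -1150 (T(X, M) = 2*(-575) = -1150)
v = -765107/464118 (v = 3*(765107/(-1392354)) = 3*(765107*(-1/1392354)) = 3*(-765107/1392354) = -765107/464118 ≈ -1.6485)
n = 56352442453/464118 (n = (-765107/464118 + 122570) - 1150 = 56886178153/464118 - 1150 = 56352442453/464118 ≈ 1.2142e+5)
y = 3323340 (y = 975651 + 2347689 = 3323340)
sqrt(1/(y + d(-1387, 1947)) + n) = sqrt(1/(3323340 + 1947) + 56352442453/464118) = sqrt(1/3325287 + 56352442453/464118) = sqrt(20820893811963681/171480616874) = sqrt(72864892137624109778852106)/24497230982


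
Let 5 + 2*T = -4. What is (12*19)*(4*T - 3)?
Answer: -4788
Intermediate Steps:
T = -9/2 (T = -5/2 + (1/2)*(-4) = -5/2 - 2 = -9/2 ≈ -4.5000)
(12*19)*(4*T - 3) = (12*19)*(4*(-9/2) - 3) = 228*(-18 - 3) = 228*(-21) = -4788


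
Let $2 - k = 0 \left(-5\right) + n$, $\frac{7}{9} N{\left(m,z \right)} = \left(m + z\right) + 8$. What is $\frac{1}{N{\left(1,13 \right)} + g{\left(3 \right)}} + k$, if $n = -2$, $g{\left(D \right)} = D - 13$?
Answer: $\frac{519}{128} \approx 4.0547$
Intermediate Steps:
$g{\left(D \right)} = -13 + D$
$N{\left(m,z \right)} = \frac{72}{7} + \frac{9 m}{7} + \frac{9 z}{7}$ ($N{\left(m,z \right)} = \frac{9 \left(\left(m + z\right) + 8\right)}{7} = \frac{9 \left(8 + m + z\right)}{7} = \frac{72}{7} + \frac{9 m}{7} + \frac{9 z}{7}$)
$k = 4$ ($k = 2 - \left(0 \left(-5\right) - 2\right) = 2 - \left(0 - 2\right) = 2 - -2 = 2 + 2 = 4$)
$\frac{1}{N{\left(1,13 \right)} + g{\left(3 \right)}} + k = \frac{1}{\left(\frac{72}{7} + \frac{9}{7} \cdot 1 + \frac{9}{7} \cdot 13\right) + \left(-13 + 3\right)} + 4 = \frac{1}{\left(\frac{72}{7} + \frac{9}{7} + \frac{117}{7}\right) - 10} + 4 = \frac{1}{\frac{198}{7} - 10} + 4 = \frac{1}{\frac{128}{7}} + 4 = \frac{7}{128} + 4 = \frac{519}{128}$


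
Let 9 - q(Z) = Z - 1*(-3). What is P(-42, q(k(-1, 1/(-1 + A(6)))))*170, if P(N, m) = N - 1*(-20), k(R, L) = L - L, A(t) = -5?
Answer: -3740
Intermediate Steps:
k(R, L) = 0
q(Z) = 6 - Z (q(Z) = 9 - (Z - 1*(-3)) = 9 - (Z + 3) = 9 - (3 + Z) = 9 + (-3 - Z) = 6 - Z)
P(N, m) = 20 + N (P(N, m) = N + 20 = 20 + N)
P(-42, q(k(-1, 1/(-1 + A(6)))))*170 = (20 - 42)*170 = -22*170 = -3740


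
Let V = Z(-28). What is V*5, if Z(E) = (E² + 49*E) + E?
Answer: -3080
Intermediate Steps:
Z(E) = E² + 50*E
V = -616 (V = -28*(50 - 28) = -28*22 = -616)
V*5 = -616*5 = -3080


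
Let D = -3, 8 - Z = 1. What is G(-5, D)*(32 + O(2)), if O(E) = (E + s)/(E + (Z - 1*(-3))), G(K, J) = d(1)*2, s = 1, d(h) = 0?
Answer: 0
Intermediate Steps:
Z = 7 (Z = 8 - 1*1 = 8 - 1 = 7)
G(K, J) = 0 (G(K, J) = 0*2 = 0)
O(E) = (1 + E)/(10 + E) (O(E) = (E + 1)/(E + (7 - 1*(-3))) = (1 + E)/(E + (7 + 3)) = (1 + E)/(E + 10) = (1 + E)/(10 + E))
G(-5, D)*(32 + O(2)) = 0*(32 + (1 + 2)/(10 + 2)) = 0*(32 + 3/12) = 0*(32 + (1/12)*3) = 0*(32 + 1/4) = 0*(129/4) = 0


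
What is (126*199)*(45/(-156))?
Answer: -188055/26 ≈ -7232.9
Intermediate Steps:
(126*199)*(45/(-156)) = 25074*(45*(-1/156)) = 25074*(-15/52) = -188055/26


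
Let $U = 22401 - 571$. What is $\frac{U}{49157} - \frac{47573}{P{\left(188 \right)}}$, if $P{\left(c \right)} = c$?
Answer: $- \frac{2334441921}{9241516} \approx -252.6$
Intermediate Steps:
$U = 21830$
$\frac{U}{49157} - \frac{47573}{P{\left(188 \right)}} = \frac{21830}{49157} - \frac{47573}{188} = - \frac{2334441921}{9241516}$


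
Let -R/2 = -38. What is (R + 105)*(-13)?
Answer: -2353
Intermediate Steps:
R = 76 (R = -2*(-38) = 76)
(R + 105)*(-13) = (76 + 105)*(-13) = 181*(-13) = -2353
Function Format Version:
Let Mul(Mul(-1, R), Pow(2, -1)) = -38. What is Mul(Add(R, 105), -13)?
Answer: -2353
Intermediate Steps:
R = 76 (R = Mul(-2, -38) = 76)
Mul(Add(R, 105), -13) = Mul(Add(76, 105), -13) = Mul(181, -13) = -2353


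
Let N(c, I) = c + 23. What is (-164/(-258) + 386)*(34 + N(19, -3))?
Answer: 3790576/129 ≈ 29384.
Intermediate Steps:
N(c, I) = 23 + c
(-164/(-258) + 386)*(34 + N(19, -3)) = (-164/(-258) + 386)*(34 + (23 + 19)) = (-164*(-1/258) + 386)*(34 + 42) = (82/129 + 386)*76 = (49876/129)*76 = 3790576/129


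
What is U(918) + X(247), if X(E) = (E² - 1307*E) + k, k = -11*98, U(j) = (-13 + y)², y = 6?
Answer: -262849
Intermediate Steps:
U(j) = 49 (U(j) = (-13 + 6)² = (-7)² = 49)
k = -1078
X(E) = -1078 + E² - 1307*E (X(E) = (E² - 1307*E) - 1078 = -1078 + E² - 1307*E)
U(918) + X(247) = 49 + (-1078 + 247² - 1307*247) = 49 + (-1078 + 61009 - 322829) = 49 - 262898 = -262849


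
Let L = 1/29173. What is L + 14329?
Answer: 418019918/29173 ≈ 14329.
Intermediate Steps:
L = 1/29173 ≈ 3.4278e-5
L + 14329 = 1/29173 + 14329 = 418019918/29173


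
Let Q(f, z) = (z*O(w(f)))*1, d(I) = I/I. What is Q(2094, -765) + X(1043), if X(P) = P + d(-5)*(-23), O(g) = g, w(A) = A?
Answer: -1600890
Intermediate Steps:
d(I) = 1
X(P) = -23 + P (X(P) = P + 1*(-23) = P - 23 = -23 + P)
Q(f, z) = f*z (Q(f, z) = (z*f)*1 = (f*z)*1 = f*z)
Q(2094, -765) + X(1043) = 2094*(-765) + (-23 + 1043) = -1601910 + 1020 = -1600890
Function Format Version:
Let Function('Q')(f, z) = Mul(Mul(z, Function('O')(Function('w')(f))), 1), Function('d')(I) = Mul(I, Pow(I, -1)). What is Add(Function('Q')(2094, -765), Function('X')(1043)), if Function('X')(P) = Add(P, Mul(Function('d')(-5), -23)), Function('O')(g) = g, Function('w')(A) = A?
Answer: -1600890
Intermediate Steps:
Function('d')(I) = 1
Function('X')(P) = Add(-23, P) (Function('X')(P) = Add(P, Mul(1, -23)) = Add(P, -23) = Add(-23, P))
Function('Q')(f, z) = Mul(f, z) (Function('Q')(f, z) = Mul(Mul(z, f), 1) = Mul(Mul(f, z), 1) = Mul(f, z))
Add(Function('Q')(2094, -765), Function('X')(1043)) = Add(Mul(2094, -765), Add(-23, 1043)) = Add(-1601910, 1020) = -1600890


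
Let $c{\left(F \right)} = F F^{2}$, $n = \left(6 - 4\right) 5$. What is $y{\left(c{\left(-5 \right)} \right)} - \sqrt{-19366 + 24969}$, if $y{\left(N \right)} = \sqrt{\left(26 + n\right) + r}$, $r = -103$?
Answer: $- \sqrt{5603} + i \sqrt{67} \approx -74.853 + 8.1853 i$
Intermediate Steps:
$n = 10$ ($n = 2 \cdot 5 = 10$)
$c{\left(F \right)} = F^{3}$
$y{\left(N \right)} = i \sqrt{67}$ ($y{\left(N \right)} = \sqrt{\left(26 + 10\right) - 103} = \sqrt{36 - 103} = \sqrt{-67} = i \sqrt{67}$)
$y{\left(c{\left(-5 \right)} \right)} - \sqrt{-19366 + 24969} = i \sqrt{67} - \sqrt{-19366 + 24969} = i \sqrt{67} - \sqrt{5603} = - \sqrt{5603} + i \sqrt{67}$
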